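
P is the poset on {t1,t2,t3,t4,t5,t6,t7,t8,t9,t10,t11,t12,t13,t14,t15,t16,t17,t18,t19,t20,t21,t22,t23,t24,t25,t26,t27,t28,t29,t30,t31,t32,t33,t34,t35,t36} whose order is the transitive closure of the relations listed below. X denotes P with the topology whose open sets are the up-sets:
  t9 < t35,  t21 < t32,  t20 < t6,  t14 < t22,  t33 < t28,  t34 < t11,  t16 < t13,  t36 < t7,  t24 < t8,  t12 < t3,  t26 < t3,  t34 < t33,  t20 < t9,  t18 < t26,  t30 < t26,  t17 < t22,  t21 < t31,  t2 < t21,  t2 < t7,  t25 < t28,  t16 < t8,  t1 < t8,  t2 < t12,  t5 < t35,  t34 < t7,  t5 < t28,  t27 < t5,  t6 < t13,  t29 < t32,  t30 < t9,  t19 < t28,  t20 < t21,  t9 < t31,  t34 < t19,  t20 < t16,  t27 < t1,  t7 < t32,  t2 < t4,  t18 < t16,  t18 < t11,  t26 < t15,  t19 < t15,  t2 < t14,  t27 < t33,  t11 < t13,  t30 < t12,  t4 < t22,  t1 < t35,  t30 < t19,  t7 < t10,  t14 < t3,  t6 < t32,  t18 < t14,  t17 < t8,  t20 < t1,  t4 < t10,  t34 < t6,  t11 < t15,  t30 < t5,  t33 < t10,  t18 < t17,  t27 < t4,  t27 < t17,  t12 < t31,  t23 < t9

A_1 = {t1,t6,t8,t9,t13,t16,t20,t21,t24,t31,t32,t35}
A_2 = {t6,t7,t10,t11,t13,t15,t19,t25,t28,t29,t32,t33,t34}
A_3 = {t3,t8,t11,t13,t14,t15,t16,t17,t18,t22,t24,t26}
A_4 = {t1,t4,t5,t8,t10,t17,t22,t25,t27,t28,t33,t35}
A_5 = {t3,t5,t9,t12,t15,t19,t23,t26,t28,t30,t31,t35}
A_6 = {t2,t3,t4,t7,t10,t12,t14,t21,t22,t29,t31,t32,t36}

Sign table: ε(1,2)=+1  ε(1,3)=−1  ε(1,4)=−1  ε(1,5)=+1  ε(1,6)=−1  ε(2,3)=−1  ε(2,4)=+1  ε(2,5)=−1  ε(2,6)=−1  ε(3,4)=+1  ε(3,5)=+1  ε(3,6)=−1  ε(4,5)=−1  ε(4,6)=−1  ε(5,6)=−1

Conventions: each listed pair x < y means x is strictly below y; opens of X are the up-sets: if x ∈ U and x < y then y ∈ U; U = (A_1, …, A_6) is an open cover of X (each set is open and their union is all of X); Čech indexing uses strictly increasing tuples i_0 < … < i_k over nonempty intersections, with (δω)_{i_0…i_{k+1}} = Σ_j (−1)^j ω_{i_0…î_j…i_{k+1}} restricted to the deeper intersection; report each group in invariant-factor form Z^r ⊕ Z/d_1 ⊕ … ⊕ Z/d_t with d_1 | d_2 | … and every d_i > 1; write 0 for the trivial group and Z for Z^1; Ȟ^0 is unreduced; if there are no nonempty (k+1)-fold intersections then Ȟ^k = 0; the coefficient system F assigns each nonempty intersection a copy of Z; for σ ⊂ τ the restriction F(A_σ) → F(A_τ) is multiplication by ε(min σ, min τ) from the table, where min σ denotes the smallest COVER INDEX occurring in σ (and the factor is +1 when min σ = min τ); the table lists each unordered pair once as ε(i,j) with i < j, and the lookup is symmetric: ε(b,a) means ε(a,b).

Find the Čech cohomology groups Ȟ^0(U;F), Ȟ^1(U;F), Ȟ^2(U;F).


Ȟ^0(U;F) ≅ 0, Ȟ^1(U;F) ≅ Z/2 and Ȟ^2(U;F) ≅ Z

intersection data:
  A12={t6,t13,t32} A13={t8,t13,t16,t24} A14={t1,t8,t35} A15={t9,t31,t35} A16={t21,t31,t32} A23={t11,t13,t15} A24={t10,t25,t28,t33} A25={t15,t19,t28} A26={t7,t10,t29,t32} A34={t8,t17,t22} A35={t3,t15,t26} A36={t3,t14,t22} A45={t5,t28,t35} A46={t4,t10,t22} A56={t3,t12,t31}
  A123={t13} A126={t32} A134={t8} A145={t35} A156={t31} A235={t15} A245={t28} A246={t10} A346={t22} A356={t3}
C dims 6,15,10; δ0: rk 6, SNF 1^5·2; δ1: rk 9, SNF 1^9
Ȟ^0 = (6 − 6) − 0 = 0, so Ȟ^0 ≅ 0
Ȟ^1 = (15 − 9) − 6 = 0 plus torsion [2], so Ȟ^1 ≅ Z/2
Ȟ^2 = (10 − 0) − 9 = 1, so Ȟ^2 ≅ Z


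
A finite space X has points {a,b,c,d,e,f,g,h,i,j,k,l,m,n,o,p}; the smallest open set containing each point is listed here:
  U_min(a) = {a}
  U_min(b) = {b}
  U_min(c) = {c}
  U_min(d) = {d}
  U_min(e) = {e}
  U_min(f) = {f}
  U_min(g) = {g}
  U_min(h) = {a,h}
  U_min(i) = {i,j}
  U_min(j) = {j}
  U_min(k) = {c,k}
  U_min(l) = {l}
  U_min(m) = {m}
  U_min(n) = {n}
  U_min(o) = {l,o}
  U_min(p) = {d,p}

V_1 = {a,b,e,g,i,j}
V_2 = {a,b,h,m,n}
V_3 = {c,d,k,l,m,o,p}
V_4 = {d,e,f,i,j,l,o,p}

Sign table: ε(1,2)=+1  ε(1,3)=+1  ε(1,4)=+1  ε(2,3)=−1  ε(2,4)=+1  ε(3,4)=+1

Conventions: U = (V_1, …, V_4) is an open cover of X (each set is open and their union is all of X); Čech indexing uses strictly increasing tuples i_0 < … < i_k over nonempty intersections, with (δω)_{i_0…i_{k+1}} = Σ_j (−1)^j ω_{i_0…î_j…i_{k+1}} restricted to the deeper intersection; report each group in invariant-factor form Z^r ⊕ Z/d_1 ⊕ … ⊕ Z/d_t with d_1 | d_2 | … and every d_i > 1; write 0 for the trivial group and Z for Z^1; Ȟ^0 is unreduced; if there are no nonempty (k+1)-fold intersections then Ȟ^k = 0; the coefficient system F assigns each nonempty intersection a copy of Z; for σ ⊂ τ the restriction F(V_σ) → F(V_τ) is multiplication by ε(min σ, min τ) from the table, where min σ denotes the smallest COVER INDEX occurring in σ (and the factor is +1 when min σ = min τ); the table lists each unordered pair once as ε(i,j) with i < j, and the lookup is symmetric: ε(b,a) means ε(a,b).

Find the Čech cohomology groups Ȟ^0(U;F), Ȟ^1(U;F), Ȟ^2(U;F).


Ȟ^0(U;F) ≅ 0; Ȟ^1(U;F) ≅ Z/2; Ȟ^2(U;F) ≅ 0

nonempty intersections:
  V12={a,b} V14={e,i,j} V23={m} V34={d,l,o,p}
C dims 4,4; δ0: rk 4, SNF 1^3·2
Ȟ^0: (4−4)−0=0 ⇒ 0
Ȟ^1: (4−0)−4=0 plus torsion [2] ⇒ Z/2
Ȟ^2: (0−0)−0=0 ⇒ 0


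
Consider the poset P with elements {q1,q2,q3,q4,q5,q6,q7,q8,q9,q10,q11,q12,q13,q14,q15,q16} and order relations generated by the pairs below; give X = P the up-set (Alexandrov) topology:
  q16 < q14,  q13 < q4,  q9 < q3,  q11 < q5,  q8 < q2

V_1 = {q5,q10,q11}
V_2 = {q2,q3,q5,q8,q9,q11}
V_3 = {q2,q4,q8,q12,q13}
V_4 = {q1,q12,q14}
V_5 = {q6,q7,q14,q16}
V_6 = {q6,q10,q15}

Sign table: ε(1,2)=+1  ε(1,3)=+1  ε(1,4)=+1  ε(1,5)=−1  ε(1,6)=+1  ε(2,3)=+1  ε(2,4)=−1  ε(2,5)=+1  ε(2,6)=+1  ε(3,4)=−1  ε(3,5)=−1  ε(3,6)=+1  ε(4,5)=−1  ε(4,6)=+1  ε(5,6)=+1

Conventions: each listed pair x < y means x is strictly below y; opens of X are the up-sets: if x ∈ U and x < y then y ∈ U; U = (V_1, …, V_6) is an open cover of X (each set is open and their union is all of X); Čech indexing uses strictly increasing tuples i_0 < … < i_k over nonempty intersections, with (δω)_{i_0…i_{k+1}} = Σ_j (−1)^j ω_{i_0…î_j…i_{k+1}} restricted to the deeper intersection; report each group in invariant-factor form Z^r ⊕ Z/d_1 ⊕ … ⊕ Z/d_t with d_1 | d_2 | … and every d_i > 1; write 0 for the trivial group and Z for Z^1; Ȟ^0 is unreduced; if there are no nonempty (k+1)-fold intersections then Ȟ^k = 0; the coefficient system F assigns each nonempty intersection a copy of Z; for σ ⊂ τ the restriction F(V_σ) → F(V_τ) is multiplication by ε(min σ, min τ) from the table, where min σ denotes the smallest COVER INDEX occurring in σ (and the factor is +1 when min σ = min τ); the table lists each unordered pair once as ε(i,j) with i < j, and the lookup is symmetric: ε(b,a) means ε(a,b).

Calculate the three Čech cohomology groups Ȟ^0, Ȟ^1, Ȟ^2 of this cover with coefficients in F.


Ȟ^0(U;F) ≅ Z, Ȟ^1(U;F) ≅ Z, Ȟ^2(U;F) ≅ 0

nerve of the cover:
  V12={q5,q11} V16={q10} V23={q2,q8} V34={q12} V45={q14} V56={q6}
C dims 6,6; δ0: rk 5, SNF 1^5
Ȟ^0 = (6 − 5) − 0 = 1, so Ȟ^0 ≅ Z
Ȟ^1 = (6 − 0) − 5 = 1, so Ȟ^1 ≅ Z
Ȟ^2 = (0 − 0) − 0 = 0, so Ȟ^2 ≅ 0


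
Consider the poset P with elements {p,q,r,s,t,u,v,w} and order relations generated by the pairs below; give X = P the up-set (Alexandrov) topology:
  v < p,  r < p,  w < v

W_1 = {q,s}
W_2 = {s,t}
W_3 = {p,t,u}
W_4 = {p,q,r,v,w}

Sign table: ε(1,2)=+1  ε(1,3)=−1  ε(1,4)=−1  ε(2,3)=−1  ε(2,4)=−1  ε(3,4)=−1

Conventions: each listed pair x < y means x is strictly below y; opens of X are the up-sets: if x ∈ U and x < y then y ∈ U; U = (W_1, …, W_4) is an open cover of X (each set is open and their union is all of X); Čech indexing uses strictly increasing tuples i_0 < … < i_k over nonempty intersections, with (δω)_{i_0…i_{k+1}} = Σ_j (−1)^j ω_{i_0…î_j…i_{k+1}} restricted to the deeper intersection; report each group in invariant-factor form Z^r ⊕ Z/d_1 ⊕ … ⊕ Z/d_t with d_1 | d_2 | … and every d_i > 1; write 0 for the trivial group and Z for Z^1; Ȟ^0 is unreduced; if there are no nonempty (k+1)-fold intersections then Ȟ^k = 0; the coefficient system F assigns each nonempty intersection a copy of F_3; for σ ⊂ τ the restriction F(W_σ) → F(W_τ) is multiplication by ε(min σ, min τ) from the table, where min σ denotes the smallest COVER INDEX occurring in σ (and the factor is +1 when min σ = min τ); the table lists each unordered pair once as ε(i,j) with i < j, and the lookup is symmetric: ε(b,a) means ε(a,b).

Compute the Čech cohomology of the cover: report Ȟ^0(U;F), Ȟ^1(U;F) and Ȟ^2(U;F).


nerve simplices:
  W12={s} W14={q} W23={t} W34={p}
C dims 4,4; δ0: rk_F3 4
degree 0: 4−4−0 = 0 → Ȟ^0 ≅ 0
degree 1: 4−0−4 = 0 → Ȟ^1 ≅ 0
degree 2: 0−0−0 = 0 → Ȟ^2 ≅ 0

Ȟ^0 = 0,  Ȟ^1 = 0,  Ȟ^2 = 0


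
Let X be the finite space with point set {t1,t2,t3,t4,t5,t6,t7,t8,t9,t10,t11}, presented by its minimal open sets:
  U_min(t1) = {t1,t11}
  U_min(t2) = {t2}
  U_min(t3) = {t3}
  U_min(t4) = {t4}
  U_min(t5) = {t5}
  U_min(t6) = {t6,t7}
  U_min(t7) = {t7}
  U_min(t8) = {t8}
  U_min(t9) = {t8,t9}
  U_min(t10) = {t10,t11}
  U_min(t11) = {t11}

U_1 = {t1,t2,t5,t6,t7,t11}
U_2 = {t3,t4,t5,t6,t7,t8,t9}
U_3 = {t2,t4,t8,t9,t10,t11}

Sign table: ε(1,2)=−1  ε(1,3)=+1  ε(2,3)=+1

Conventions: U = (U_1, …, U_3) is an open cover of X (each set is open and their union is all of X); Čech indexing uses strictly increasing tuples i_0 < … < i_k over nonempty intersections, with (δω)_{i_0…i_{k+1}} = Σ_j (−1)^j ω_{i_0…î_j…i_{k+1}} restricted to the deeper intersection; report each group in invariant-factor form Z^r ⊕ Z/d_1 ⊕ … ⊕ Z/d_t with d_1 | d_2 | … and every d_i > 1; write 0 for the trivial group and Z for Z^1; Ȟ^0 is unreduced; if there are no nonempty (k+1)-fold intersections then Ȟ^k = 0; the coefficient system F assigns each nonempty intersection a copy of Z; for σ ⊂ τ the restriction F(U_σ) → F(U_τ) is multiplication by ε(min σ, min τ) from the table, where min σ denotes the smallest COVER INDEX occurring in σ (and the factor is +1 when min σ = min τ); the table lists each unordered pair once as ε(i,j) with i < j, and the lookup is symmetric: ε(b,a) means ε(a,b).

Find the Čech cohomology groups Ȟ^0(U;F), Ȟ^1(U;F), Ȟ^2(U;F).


Ȟ^0 ≅ 0,  Ȟ^1 ≅ Z/2,  Ȟ^2 ≅ 0

nerve of the cover:
  U12={t5,t6,t7} U13={t2,t11} U23={t4,t8,t9}
C dims 3,3; δ0: rk 3, SNF 1^2·2
Ȟ^0 = (3 − 3) − 0 = 0, so Ȟ^0 ≅ 0
Ȟ^1 = (3 − 0) − 3 = 0 plus torsion [2], so Ȟ^1 ≅ Z/2
Ȟ^2 = (0 − 0) − 0 = 0, so Ȟ^2 ≅ 0


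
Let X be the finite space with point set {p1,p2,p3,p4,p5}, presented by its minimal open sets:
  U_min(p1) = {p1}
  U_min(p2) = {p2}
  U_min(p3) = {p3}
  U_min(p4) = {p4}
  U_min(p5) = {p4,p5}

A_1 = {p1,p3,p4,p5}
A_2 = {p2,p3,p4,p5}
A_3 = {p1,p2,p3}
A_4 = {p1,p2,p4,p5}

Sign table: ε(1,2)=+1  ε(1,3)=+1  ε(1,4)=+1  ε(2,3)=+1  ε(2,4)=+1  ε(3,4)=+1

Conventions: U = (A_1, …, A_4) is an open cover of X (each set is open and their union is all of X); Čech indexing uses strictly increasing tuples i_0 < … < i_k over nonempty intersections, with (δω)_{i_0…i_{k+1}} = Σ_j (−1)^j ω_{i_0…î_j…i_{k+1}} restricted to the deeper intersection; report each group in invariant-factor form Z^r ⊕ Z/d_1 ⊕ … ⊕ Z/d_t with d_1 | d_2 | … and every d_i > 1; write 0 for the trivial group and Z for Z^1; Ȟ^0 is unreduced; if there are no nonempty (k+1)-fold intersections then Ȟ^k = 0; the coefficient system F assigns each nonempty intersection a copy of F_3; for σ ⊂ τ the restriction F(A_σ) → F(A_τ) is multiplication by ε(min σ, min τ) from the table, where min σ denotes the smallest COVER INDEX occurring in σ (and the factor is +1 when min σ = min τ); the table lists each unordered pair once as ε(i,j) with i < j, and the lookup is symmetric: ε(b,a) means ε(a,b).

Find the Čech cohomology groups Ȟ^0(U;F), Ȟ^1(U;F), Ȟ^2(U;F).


Ȟ^0 = Z/3,  Ȟ^1 = 0,  Ȟ^2 = Z/3

nonempty intersections:
  A12={p3,p4,p5} A13={p1,p3} A14={p1,p4,p5} A23={p2,p3} A24={p2,p4,p5} A34={p1,p2}
  A123={p3} A124={p4,p5} A134={p1} A234={p2}
C dims 4,6,4; δ0: rk_F3 3; δ1: rk_F3 3
Ȟ^0: (4−3)−0=1 ⇒ Z/3
Ȟ^1: (6−3)−3=0 ⇒ 0
Ȟ^2: (4−0)−3=1 ⇒ Z/3


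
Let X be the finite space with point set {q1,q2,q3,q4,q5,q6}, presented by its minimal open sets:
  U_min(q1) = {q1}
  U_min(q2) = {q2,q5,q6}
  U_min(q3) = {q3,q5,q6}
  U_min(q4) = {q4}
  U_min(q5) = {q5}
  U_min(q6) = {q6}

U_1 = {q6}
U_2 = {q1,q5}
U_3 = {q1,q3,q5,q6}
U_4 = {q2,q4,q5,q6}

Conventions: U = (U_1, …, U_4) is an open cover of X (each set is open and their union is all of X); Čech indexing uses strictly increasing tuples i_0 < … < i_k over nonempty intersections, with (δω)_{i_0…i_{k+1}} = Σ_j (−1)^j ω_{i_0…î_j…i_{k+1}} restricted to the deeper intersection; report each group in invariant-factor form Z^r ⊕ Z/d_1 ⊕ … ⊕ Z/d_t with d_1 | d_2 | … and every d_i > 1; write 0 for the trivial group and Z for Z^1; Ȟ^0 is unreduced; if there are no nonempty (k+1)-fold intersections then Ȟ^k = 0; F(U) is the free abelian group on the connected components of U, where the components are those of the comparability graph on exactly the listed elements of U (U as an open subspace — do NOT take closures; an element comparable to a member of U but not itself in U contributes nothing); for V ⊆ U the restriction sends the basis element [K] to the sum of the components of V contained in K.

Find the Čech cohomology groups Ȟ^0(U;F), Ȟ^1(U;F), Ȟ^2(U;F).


Ȟ^0 = Z^3; Ȟ^1 = Z; Ȟ^2 = 0

cover nerve:
  U13={q6} U14={q6} U23={q1,q5} U24={q5} U34={q5,q6}
  U134={q6} U234={q5}
components per intersection:
  U1: {q6}
  U2: {q1} {q5}
  U3: {q1} {q3,q5,q6}
  U4: {q2,q5,q6} {q4}
  U13: {q6}
  U14: {q6}
  U23: {q1} {q5}
  U24: {q5}
  U34: {q5} {q6}
  U134: {q6}
  U234: {q5}
C dims 7,7,2; δ0: rk 4, SNF 1^4; δ1: rk 2, SNF 1^2
Ȟ^0: (7−4)−0=3 ⇒ Z^3
Ȟ^1: (7−2)−4=1 ⇒ Z
Ȟ^2: (2−0)−2=0 ⇒ 0


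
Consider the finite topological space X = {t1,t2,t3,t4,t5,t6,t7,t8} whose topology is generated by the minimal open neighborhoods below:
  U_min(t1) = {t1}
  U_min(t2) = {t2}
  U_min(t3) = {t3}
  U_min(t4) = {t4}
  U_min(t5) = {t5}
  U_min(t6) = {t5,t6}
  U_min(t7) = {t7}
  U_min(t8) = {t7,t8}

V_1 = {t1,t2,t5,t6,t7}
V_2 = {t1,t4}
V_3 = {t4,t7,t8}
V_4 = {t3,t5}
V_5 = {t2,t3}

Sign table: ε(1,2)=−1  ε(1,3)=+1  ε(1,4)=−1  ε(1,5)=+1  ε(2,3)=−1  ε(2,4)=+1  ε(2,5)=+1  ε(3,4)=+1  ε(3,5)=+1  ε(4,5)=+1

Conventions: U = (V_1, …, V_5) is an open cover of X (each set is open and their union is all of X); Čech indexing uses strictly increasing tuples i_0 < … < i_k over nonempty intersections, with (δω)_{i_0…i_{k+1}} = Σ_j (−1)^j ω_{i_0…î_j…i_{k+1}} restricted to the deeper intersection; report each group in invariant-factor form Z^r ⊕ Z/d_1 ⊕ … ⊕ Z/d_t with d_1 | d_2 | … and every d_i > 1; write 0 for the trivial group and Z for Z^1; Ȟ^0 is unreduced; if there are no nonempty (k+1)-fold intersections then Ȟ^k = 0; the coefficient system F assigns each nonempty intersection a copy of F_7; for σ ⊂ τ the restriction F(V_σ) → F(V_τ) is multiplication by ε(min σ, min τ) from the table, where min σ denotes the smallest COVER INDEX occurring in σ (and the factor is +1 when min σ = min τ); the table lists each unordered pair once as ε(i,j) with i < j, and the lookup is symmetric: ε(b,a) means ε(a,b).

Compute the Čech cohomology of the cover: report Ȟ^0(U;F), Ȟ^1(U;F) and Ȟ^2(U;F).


nonempty intersections:
  V12={t1} V13={t7} V14={t5} V15={t2} V23={t4} V45={t3}
C dims 5,6; δ0: rk_F7 5
Ȟ^0: (5−5)−0=0 ⇒ 0
Ȟ^1: (6−0)−5=1 ⇒ Z/7
Ȟ^2: (0−0)−0=0 ⇒ 0

Ȟ^0(U;F) ≅ 0, Ȟ^1(U;F) ≅ Z/7, Ȟ^2(U;F) ≅ 0


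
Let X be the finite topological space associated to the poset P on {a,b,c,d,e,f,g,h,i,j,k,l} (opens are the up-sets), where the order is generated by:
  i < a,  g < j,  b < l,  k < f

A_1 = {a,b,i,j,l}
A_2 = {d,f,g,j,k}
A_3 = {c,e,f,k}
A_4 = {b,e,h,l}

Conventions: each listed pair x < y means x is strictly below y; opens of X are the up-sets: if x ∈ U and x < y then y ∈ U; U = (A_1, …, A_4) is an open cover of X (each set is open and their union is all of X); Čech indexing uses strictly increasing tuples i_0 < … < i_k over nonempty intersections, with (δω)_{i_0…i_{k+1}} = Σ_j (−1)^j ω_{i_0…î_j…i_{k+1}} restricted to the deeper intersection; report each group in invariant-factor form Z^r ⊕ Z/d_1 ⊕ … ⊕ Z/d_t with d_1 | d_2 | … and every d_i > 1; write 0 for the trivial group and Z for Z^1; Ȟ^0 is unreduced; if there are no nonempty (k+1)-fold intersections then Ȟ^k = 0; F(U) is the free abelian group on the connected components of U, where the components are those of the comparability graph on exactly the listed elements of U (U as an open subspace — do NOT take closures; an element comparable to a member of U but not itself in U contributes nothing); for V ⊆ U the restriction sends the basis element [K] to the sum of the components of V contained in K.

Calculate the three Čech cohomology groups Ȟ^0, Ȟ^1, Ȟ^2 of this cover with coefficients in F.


nonempty intersections:
  A12={j} A14={b,l} A23={f,k} A34={e}
components per intersection:
  A1: {a,i} {b,l} {j}
  A2: {d} {f,k} {g,j}
  A3: {c} {e} {f,k}
  A4: {b,l} {e} {h}
  A12: {j}
  A14: {b,l}
  A23: {f,k}
  A34: {e}
C dims 12,4; δ0: rk 4, SNF 1^4
Ȟ^0: (12−4)−0=8 ⇒ Z^8
Ȟ^1: (4−0)−4=0 ⇒ 0
Ȟ^2: (0−0)−0=0 ⇒ 0

Ȟ^0(U;F) ≅ Z^8,  Ȟ^1(U;F) ≅ 0,  Ȟ^2(U;F) ≅ 0


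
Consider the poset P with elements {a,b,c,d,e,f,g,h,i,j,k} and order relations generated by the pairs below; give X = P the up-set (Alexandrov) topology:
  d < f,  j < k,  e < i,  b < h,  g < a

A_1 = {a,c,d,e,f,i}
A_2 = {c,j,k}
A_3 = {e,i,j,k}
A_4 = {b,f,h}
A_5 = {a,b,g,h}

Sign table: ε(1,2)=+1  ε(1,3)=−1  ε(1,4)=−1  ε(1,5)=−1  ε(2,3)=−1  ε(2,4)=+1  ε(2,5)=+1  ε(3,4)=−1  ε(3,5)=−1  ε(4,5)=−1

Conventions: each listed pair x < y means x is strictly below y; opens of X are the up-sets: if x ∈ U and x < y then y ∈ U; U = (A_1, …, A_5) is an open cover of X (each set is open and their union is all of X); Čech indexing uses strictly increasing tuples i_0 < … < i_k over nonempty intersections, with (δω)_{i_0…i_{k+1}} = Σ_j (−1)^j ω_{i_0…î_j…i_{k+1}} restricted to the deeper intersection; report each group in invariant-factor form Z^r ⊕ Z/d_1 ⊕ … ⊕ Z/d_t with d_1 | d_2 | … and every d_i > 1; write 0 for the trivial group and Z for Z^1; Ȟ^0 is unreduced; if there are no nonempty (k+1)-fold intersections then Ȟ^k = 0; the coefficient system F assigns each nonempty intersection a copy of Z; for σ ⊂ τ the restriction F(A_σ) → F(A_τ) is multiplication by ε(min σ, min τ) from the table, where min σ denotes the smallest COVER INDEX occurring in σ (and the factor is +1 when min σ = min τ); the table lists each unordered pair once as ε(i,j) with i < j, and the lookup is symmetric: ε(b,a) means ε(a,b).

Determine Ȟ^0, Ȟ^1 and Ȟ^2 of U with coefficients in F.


nerve simplices:
  A12={c} A13={e,i} A14={f} A15={a} A23={j,k} A45={b,h}
C dims 5,6; δ0: rk 5, SNF 1^4·2
degree 0: 5−5−0 = 0 → Ȟ^0 ≅ 0
degree 1: 6−0−5 = 1 plus torsion [2] → Ȟ^1 ≅ Z ⊕ Z/2
degree 2: 0−0−0 = 0 → Ȟ^2 ≅ 0

Ȟ^0(U;F) ≅ 0,  Ȟ^1(U;F) ≅ Z ⊕ Z/2,  Ȟ^2(U;F) ≅ 0


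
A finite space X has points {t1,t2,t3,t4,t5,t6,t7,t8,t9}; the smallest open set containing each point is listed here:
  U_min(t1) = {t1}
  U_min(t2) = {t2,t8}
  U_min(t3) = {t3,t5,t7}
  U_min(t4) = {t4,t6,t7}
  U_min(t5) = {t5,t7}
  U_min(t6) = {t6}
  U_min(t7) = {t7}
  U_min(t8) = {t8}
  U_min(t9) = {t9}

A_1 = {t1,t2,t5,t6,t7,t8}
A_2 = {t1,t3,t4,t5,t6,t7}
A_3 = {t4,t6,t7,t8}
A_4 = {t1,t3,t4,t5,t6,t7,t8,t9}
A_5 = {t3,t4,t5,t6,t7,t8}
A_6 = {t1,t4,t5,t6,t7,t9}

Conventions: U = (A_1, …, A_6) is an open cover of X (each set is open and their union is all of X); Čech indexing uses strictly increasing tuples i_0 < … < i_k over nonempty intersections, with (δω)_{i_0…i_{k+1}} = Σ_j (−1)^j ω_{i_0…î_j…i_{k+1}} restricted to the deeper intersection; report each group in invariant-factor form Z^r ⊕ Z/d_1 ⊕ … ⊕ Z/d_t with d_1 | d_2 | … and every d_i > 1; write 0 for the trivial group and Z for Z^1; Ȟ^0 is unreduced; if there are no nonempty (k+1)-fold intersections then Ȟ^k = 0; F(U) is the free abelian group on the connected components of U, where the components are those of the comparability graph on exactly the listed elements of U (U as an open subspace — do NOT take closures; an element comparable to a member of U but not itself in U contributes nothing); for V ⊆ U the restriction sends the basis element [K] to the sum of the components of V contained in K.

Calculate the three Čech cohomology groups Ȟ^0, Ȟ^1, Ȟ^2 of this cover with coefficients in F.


Ȟ^0 ≅ Z^4, Ȟ^1 ≅ 0, Ȟ^2 ≅ 0

nerve of the cover:
  A12={t1,t5,t6,t7} A13={t6,t7,t8} A14={t1,t5,t6,t7,t8} A15={t5,t6,t7,t8} A16={t1,t5,t6,t7} A23={t4,t6,t7} A24={t1,t3,t4,t5,t6,t7} A25={t3,t4,t5,t6,t7} A26={t1,t4,t5,t6,t7} A34={t4,t6,t7,t8} A35={t4,t6,t7,t8} A36={t4,t6,t7} A45={t3,t4,t5,t6,t7,t8} A46={t1,t4,t5,t6,t7,t9} A56={t4,t5,t6,t7}
  A123={t6,t7} A124={t1,t5,t6,t7} A125={t5,t6,t7} A126={t1,t5,t6,t7} A134={t6,t7,t8} A135={t6,t7,t8} A136={t6,t7} A145={t5,t6,t7,t8} A146={t1,t5,t6,t7} A156={t5,t6,t7} A234={t4,t6,t7} A235={t4,t6,t7} A236={t4,t6,t7} A245={t3,t4,t5,t6,t7} A246={t1,t4,t5,t6,t7} A256={t4,t5,t6,t7} A345={t4,t6,t7,t8} A346={t4,t6,t7} A356={t4,t6,t7} A456={t4,t5,t6,t7}
  A1234={t6,t7} A1235={t6,t7} A1236={t6,t7} A1245={t5,t6,t7} A1246={t1,t5,t6,t7} A1256={t5,t6,t7} A1345={t6,t7,t8} A1346={t6,t7} A1356={t6,t7} A1456={t5,t6,t7} A2345={t4,t6,t7} A2346={t4,t6,t7} A2356={t4,t6,t7} A2456={t4,t5,t6,t7} A3456={t4,t6,t7}
  A12345={t6,t7} A12346={t6,t7} A12356={t6,t7} A12456={t5,t6,t7} A13456={t6,t7} A23456={t4,t6,t7}
  A123456={t6,t7}
components per intersection:
  A1: {t1} {t2,t8} {t5,t7} {t6}
  A2: {t1} {t3,t4,t5,t6,t7}
  A3: {t4,t6,t7} {t8}
  A4: {t1} {t3,t4,t5,t6,t7} {t8} {t9}
  A5: {t3,t4,t5,t6,t7} {t8}
  A6: {t1} {t4,t5,t6,t7} {t9}
  A12: {t1} {t5,t7} {t6}
  A13: {t6} {t7} {t8}
  A14: {t1} {t5,t7} {t6} {t8}
  A15: {t5,t7} {t6} {t8}
  A16: {t1} {t5,t7} {t6}
  A23: {t4,t6,t7}
  A24: {t1} {t3,t4,t5,t6,t7}
  A25: {t3,t4,t5,t6,t7}
  A26: {t1} {t4,t5,t6,t7}
  A34: {t4,t6,t7} {t8}
  A35: {t4,t6,t7} {t8}
  A36: {t4,t6,t7}
  A45: {t3,t4,t5,t6,t7} {t8}
  A46: {t1} {t4,t5,t6,t7} {t9}
  A56: {t4,t5,t6,t7}
  A123: {t6} {t7}
  A124: {t1} {t5,t7} {t6}
  A125: {t5,t7} {t6}
  A126: {t1} {t5,t7} {t6}
  A134: {t6} {t7} {t8}
  A135: {t6} {t7} {t8}
  A136: {t6} {t7}
  A145: {t5,t7} {t6} {t8}
  A146: {t1} {t5,t7} {t6}
  A156: {t5,t7} {t6}
  A234: {t4,t6,t7}
  A235: {t4,t6,t7}
  A236: {t4,t6,t7}
  A245: {t3,t4,t5,t6,t7}
  A246: {t1} {t4,t5,t6,t7}
  A256: {t4,t5,t6,t7}
  A345: {t4,t6,t7} {t8}
  A346: {t4,t6,t7}
  A356: {t4,t6,t7}
  A456: {t4,t5,t6,t7}
  A1234: {t6} {t7}
  A1235: {t6} {t7}
  A1236: {t6} {t7}
  A1245: {t5,t7} {t6}
  A1246: {t1} {t5,t7} {t6}
  A1256: {t5,t7} {t6}
  A1345: {t6} {t7} {t8}
  A1346: {t6} {t7}
  A1356: {t6} {t7}
  A1456: {t5,t7} {t6}
  A2345: {t4,t6,t7}
  A2346: {t4,t6,t7}
  A2356: {t4,t6,t7}
  A2456: {t4,t5,t6,t7}
  A3456: {t4,t6,t7}
  A12345: {t6} {t7}
  A12346: {t6} {t7}
  A12356: {t6} {t7}
  A12456: {t5,t7} {t6}
  A13456: {t6} {t7}
  A23456: {t4,t6,t7}
  A123456: {t6} {t7}
C dims 17,33,38,27; δ0: rk 13, SNF 1^13; δ1: rk 20, SNF 1^20; δ2: rk 18, SNF 1^18
Ȟ^0 = (17 − 13) − 0 = 4, so Ȟ^0 ≅ Z^4
Ȟ^1 = (33 − 20) − 13 = 0, so Ȟ^1 ≅ 0
Ȟ^2 = (38 − 18) − 20 = 0, so Ȟ^2 ≅ 0


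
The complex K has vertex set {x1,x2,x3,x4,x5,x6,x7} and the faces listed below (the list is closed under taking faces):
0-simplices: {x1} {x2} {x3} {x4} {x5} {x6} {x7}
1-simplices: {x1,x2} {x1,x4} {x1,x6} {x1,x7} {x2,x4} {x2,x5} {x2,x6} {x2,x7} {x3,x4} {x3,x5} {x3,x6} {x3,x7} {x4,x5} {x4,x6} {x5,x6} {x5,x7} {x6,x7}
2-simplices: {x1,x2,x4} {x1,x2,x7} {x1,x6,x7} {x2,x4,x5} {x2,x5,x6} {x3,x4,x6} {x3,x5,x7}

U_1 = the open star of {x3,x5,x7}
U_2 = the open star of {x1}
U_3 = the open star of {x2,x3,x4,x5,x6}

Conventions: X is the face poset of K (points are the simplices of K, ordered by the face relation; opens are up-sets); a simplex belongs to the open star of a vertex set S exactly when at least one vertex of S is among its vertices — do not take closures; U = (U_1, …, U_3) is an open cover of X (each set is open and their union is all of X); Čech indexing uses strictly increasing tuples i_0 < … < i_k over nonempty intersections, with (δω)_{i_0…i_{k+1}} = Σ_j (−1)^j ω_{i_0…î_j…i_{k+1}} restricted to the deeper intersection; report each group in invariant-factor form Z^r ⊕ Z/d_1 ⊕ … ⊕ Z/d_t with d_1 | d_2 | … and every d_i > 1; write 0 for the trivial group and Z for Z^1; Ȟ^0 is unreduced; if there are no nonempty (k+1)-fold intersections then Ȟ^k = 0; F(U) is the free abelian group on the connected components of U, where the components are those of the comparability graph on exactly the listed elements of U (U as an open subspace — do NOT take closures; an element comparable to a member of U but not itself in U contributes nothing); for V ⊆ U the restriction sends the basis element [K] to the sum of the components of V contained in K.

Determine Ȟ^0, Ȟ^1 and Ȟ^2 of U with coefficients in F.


Ȟ^0 ≅ Z, Ȟ^1 ≅ Z^2 and Ȟ^2 ≅ 0

nerve simplices:
  U1={{x3},{x5},{x7},{x1,x7},{x2,x5},{x2,x7},{x3,x4},{x3,x5},{x3,x6},{x3,x7},{x4,x5},{x5,x6},{x5,x7},{x6,x7},{x1,x2,x7},{x1,x6,x7},{x2,x4,x5},{x2,x5,x6},{x3,x4,x6},{x3,x5,x7}} U2={{x1},{x1,x2},{x1,x4},{x1,x6},{x1,x7},{x1,x2,x4},{x1,x2,x7},{x1,x6,x7}} U3={{x2},{x3},{x4},{x5},{x6},{x1,x2},{x1,x4},{x1,x6},{x2,x4},{x2,x5},{x2,x6},{x2,x7},{x3,x4},{x3,x5},{x3,x6},{x3,x7},{x4,x5},{x4,x6},{x5,x6},{x5,x7},{x6,x7},{x1,x2,x4},{x1,x2,x7},{x1,x6,x7},{x2,x4,x5},{x2,x5,x6},{x3,x4,x6},{x3,x5,x7}}
  U12={{x1,x7},{x1,x2,x7},{x1,x6,x7}} U13={{x3},{x5},{x2,x5},{x2,x7},{x3,x4},{x3,x5},{x3,x6},{x3,x7},{x4,x5},{x5,x6},{x5,x7},{x6,x7},{x1,x2,x7},{x1,x6,x7},{x2,x4,x5},{x2,x5,x6},{x3,x4,x6},{x3,x5,x7}} U23={{x1,x2},{x1,x4},{x1,x6},{x1,x2,x4},{x1,x2,x7},{x1,x6,x7}}
  U123={{x1,x2,x7},{x1,x6,x7}}
components per intersection:
  U1: {{x3},{x5},{x7},{x1,x7},{x2,x5},{x2,x7},{x3,x4},{x3,x5},{x3,x6},{x3,x7},{x4,x5},{x5,x6},{x5,x7},{x6,x7},{x1,x2,x7},{x1,x6,x7},{x2,x4,x5},{x2,x5,x6},{x3,x4,x6},{x3,x5,x7}}
  U2: {{x1},{x1,x2},{x1,x4},{x1,x6},{x1,x7},{x1,x2,x4},{x1,x2,x7},{x1,x6,x7}}
  U3: {{x2},{x3},{x4},{x5},{x6},{x1,x2},{x1,x4},{x1,x6},{x2,x4},{x2,x5},{x2,x6},{x2,x7},{x3,x4},{x3,x5},{x3,x6},{x3,x7},{x4,x5},{x4,x6},{x5,x6},{x5,x7},{x6,x7},{x1,x2,x4},{x1,x2,x7},{x1,x6,x7},{x2,x4,x5},{x2,x5,x6},{x3,x4,x6},{x3,x5,x7}}
  U12: {{x1,x7},{x1,x2,x7},{x1,x6,x7}}
  U13: {{x3},{x5},{x2,x5},{x3,x4},{x3,x5},{x3,x6},{x3,x7},{x4,x5},{x5,x6},{x5,x7},{x2,x4,x5},{x2,x5,x6},{x3,x4,x6},{x3,x5,x7}} {{x2,x7},{x1,x2,x7}} {{x6,x7},{x1,x6,x7}}
  U23: {{x1,x2},{x1,x4},{x1,x2,x4},{x1,x2,x7}} {{x1,x6},{x1,x6,x7}}
  U123: {{x1,x2,x7}} {{x1,x6,x7}}
C dims 3,6,2; δ0: rk 2, SNF 1^2; δ1: rk 2, SNF 1^2
degree 0: 3−2−0 = 1 → Ȟ^0 ≅ Z
degree 1: 6−2−2 = 2 → Ȟ^1 ≅ Z^2
degree 2: 2−0−2 = 0 → Ȟ^2 ≅ 0


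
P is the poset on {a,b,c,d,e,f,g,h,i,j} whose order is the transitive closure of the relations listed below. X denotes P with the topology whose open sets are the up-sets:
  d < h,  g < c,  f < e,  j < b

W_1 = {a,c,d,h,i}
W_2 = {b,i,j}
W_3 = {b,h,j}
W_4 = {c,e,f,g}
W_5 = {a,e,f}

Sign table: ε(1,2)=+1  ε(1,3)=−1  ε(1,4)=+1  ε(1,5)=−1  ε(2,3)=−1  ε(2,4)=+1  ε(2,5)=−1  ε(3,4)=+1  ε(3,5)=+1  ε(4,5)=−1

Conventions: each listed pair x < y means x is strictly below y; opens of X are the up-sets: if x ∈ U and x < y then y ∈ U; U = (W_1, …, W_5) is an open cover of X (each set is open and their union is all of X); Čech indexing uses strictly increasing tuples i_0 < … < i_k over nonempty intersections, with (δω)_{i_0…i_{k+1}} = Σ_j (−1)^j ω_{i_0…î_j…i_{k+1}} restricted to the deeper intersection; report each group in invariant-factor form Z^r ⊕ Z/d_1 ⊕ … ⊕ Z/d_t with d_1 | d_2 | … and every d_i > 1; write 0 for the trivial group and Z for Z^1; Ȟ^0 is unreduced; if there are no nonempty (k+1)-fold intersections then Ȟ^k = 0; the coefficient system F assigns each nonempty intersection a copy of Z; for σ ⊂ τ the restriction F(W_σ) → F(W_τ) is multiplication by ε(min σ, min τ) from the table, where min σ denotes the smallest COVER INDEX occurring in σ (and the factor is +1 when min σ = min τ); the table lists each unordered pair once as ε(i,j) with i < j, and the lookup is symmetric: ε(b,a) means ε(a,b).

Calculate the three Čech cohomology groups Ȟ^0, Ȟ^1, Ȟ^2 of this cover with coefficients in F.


Ȟ^0 = Z, Ȟ^1 = Z^2 and Ȟ^2 = 0

nonempty overlaps:
  W12={i} W13={h} W14={c} W15={a} W23={b,j} W45={e,f}
C dims 5,6; δ0: rk 4, SNF 1^4
degree 0: 5−4−0 = 1 → Ȟ^0 ≅ Z
degree 1: 6−0−4 = 2 → Ȟ^1 ≅ Z^2
degree 2: 0−0−0 = 0 → Ȟ^2 ≅ 0


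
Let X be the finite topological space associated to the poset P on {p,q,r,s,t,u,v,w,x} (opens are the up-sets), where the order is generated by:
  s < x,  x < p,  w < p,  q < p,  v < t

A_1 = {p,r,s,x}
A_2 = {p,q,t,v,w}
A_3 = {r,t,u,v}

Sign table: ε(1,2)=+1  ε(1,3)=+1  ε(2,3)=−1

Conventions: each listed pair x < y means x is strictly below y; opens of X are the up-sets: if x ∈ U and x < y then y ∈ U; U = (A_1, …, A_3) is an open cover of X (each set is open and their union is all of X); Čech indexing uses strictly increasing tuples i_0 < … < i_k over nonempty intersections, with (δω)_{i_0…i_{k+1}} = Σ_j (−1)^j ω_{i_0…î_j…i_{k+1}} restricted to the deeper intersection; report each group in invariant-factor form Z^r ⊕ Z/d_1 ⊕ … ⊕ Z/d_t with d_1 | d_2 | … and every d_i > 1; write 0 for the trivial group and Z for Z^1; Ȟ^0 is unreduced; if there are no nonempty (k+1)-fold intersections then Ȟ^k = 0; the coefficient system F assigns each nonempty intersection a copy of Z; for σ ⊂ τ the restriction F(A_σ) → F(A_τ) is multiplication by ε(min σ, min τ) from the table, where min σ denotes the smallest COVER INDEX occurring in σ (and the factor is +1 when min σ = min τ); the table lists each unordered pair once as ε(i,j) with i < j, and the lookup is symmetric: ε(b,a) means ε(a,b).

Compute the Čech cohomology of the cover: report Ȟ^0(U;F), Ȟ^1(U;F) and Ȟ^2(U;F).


Ȟ^0 ≅ 0, Ȟ^1 ≅ Z/2 and Ȟ^2 ≅ 0

nonempty intersections:
  A12={p} A13={r} A23={t,v}
C dims 3,3; δ0: rk 3, SNF 1^2·2
Ȟ^0: (3−3)−0=0 ⇒ 0
Ȟ^1: (3−0)−3=0 plus torsion [2] ⇒ Z/2
Ȟ^2: (0−0)−0=0 ⇒ 0


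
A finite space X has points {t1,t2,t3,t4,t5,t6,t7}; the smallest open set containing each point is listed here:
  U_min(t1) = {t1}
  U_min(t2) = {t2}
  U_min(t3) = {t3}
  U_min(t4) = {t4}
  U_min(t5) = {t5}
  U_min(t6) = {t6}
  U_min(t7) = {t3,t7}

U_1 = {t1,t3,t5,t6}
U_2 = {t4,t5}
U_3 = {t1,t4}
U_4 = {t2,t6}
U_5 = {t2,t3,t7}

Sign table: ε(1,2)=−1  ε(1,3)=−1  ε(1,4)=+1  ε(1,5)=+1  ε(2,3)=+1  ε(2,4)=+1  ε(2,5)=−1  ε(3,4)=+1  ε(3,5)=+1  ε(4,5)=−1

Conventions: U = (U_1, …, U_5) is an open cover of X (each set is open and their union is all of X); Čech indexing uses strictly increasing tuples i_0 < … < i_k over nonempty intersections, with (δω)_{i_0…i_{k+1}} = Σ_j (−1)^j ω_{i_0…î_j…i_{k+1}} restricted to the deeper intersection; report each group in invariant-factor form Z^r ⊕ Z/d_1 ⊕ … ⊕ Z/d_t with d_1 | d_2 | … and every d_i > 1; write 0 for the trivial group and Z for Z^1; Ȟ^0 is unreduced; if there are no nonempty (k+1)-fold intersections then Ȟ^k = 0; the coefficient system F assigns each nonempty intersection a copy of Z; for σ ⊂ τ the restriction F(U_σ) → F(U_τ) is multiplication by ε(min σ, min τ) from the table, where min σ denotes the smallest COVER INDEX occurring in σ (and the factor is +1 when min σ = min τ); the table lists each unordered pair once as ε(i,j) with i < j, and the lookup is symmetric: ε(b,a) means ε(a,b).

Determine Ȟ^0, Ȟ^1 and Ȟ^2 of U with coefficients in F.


Ȟ^0 = 0, Ȟ^1 = Z ⊕ Z/2 and Ȟ^2 = 0

nerve of the cover:
  U12={t5} U13={t1} U14={t6} U15={t3} U23={t4} U45={t2}
C dims 5,6; δ0: rk 5, SNF 1^4·2
Ȟ^0 = (5 − 5) − 0 = 0, so Ȟ^0 ≅ 0
Ȟ^1 = (6 − 0) − 5 = 1 plus torsion [2], so Ȟ^1 ≅ Z ⊕ Z/2
Ȟ^2 = (0 − 0) − 0 = 0, so Ȟ^2 ≅ 0


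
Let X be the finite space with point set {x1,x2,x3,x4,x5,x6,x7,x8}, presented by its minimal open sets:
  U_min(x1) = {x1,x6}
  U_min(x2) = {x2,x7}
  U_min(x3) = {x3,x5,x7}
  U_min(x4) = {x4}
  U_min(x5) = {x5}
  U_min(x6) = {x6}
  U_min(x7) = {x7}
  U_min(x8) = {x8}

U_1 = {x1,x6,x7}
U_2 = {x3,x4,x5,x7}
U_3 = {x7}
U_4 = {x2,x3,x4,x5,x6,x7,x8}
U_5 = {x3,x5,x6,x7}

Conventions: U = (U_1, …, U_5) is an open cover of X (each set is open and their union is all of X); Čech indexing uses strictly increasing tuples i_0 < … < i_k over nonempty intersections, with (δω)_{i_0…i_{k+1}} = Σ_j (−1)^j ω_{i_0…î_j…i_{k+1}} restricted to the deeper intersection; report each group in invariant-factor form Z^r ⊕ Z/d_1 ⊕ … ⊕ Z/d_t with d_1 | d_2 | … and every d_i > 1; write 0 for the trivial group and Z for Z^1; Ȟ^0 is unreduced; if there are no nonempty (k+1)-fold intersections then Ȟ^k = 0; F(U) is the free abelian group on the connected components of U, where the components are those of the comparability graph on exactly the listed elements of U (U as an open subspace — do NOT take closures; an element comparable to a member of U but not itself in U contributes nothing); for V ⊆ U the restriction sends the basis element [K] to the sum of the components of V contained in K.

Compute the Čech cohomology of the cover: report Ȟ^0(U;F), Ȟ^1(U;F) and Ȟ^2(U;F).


nonempty overlaps:
  U12={x7} U13={x7} U14={x6,x7} U15={x6,x7} U23={x7} U24={x3,x4,x5,x7} U25={x3,x5,x7} U34={x7} U35={x7} U45={x3,x5,x6,x7}
  U123={x7} U124={x7} U125={x7} U134={x7} U135={x7} U145={x6,x7} U234={x7} U235={x7} U245={x3,x5,x7} U345={x7}
  U1234={x7} U1235={x7} U1245={x7} U1345={x7} U2345={x7}
  U12345={x7}
components per intersection:
  U1: {x1,x6} {x7}
  U2: {x3,x5,x7} {x4}
  U3: {x7}
  U4: {x2,x3,x5,x7} {x4} {x6} {x8}
  U5: {x3,x5,x7} {x6}
  U12: {x7}
  U13: {x7}
  U14: {x6} {x7}
  U15: {x6} {x7}
  U23: {x7}
  U24: {x3,x5,x7} {x4}
  U25: {x3,x5,x7}
  U34: {x7}
  U35: {x7}
  U45: {x3,x5,x7} {x6}
  U123: {x7}
  U124: {x7}
  U125: {x7}
  U134: {x7}
  U135: {x7}
  U145: {x6} {x7}
  U234: {x7}
  U235: {x7}
  U245: {x3,x5,x7}
  U345: {x7}
  U1234: {x7}
  U1235: {x7}
  U1245: {x7}
  U1345: {x7}
  U2345: {x7}
  U12345: {x7}
C dims 11,14,11,5; δ0: rk 7, SNF 1^7; δ1: rk 7, SNF 1^7; δ2: rk 4, SNF 1^4
degree 0: 11−7−0 = 4 → Ȟ^0 ≅ Z^4
degree 1: 14−7−7 = 0 → Ȟ^1 ≅ 0
degree 2: 11−4−7 = 0 → Ȟ^2 ≅ 0

Ȟ^0(U;F) ≅ Z^4, Ȟ^1(U;F) ≅ 0, Ȟ^2(U;F) ≅ 0


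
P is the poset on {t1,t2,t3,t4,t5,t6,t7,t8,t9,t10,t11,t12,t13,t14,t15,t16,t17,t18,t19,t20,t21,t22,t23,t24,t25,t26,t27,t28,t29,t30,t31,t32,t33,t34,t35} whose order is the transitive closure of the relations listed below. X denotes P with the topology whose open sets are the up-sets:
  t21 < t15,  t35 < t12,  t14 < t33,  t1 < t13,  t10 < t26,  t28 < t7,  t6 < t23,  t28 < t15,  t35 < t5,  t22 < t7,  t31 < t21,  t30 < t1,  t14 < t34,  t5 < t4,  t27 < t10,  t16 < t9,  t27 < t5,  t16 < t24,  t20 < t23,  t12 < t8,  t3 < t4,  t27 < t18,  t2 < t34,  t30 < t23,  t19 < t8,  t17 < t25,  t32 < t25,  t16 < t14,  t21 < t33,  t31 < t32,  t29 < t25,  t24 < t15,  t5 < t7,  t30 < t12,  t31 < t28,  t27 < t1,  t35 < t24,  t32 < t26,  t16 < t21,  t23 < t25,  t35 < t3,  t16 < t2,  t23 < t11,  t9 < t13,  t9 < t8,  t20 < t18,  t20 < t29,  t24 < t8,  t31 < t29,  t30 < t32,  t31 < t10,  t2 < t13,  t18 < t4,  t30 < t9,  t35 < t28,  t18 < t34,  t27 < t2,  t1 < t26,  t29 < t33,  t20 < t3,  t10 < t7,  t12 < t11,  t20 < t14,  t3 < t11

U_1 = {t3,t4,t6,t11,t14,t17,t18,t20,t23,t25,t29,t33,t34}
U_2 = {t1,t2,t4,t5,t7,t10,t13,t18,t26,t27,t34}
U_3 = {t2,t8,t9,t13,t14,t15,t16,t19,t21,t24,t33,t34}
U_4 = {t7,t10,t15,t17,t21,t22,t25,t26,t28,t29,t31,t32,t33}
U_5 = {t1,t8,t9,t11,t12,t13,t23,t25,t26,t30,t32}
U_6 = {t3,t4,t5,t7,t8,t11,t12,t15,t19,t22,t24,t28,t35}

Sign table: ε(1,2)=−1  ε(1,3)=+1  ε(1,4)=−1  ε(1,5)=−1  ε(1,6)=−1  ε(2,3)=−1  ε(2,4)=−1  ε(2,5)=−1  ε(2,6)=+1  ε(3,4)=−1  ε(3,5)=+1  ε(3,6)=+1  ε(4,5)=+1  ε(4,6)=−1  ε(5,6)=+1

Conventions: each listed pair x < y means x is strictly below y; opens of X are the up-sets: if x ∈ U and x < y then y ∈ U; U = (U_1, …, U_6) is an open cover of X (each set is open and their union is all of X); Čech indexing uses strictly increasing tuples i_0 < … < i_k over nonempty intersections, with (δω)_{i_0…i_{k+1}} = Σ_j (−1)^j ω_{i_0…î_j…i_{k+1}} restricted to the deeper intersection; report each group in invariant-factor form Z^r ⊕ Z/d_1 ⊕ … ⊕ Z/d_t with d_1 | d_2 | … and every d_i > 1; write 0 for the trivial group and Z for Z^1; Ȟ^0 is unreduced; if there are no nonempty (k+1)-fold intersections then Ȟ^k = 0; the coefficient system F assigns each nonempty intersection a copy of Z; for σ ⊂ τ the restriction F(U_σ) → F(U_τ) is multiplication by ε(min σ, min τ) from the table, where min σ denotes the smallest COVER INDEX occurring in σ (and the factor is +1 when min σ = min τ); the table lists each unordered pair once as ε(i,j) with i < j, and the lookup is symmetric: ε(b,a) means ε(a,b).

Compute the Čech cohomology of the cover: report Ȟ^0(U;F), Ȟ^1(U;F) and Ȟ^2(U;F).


Ȟ^0(U;F) ≅ 0,  Ȟ^1(U;F) ≅ Z/2,  Ȟ^2(U;F) ≅ Z

cover nerve:
  U12={t4,t18,t34} U13={t14,t33,t34} U14={t17,t25,t29,t33} U15={t11,t23,t25} U16={t3,t4,t11} U23={t2,t13,t34} U24={t7,t10,t26} U25={t1,t13,t26} U26={t4,t5,t7} U34={t15,t21,t33} U35={t8,t9,t13} U36={t8,t15,t19,t24} U45={t25,t26,t32} U46={t7,t15,t22,t28} U56={t8,t11,t12}
  U123={t34} U126={t4} U134={t33} U145={t25} U156={t11} U235={t13} U245={t26} U246={t7} U346={t15} U356={t8}
C dims 6,15,10; δ0: rk 6, SNF 1^5·2; δ1: rk 9, SNF 1^9
Ȟ^0: (6−6)−0=0 ⇒ 0
Ȟ^1: (15−9)−6=0 plus torsion [2] ⇒ Z/2
Ȟ^2: (10−0)−9=1 ⇒ Z


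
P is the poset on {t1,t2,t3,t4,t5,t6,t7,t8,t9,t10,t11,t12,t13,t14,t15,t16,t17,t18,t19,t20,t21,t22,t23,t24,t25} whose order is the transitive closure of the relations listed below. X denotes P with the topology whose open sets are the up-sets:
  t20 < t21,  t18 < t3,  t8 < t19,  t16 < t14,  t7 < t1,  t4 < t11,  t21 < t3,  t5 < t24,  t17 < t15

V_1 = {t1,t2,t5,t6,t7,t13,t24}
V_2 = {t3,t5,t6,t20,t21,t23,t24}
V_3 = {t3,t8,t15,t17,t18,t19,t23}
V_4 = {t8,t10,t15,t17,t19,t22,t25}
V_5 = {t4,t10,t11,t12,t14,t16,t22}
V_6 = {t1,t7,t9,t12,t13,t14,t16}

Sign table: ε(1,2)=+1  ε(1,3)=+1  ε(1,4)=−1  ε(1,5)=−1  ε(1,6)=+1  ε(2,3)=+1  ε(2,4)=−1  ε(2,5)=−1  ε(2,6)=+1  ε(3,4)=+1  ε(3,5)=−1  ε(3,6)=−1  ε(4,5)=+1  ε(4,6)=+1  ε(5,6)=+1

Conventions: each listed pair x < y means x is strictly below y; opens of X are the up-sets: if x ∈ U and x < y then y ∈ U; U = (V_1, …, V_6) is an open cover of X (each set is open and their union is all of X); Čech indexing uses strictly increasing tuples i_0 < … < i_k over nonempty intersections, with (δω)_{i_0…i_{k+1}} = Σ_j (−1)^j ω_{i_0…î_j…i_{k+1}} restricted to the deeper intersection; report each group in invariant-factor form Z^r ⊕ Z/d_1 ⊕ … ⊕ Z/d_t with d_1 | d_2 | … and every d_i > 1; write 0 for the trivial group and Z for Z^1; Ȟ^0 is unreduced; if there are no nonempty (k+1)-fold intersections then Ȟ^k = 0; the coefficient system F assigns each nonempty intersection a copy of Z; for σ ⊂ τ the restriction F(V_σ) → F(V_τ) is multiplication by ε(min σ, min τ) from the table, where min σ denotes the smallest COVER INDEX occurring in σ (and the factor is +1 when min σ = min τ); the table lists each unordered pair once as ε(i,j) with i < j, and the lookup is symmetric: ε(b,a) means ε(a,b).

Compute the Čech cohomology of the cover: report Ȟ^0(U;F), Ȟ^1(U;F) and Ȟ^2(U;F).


Ȟ^0 = Z, Ȟ^1 = Z, Ȟ^2 = 0

nerve of the cover:
  V12={t5,t6,t24} V16={t1,t7,t13} V23={t3,t23} V34={t8,t15,t17,t19} V45={t10,t22} V56={t12,t14,t16}
C dims 6,6; δ0: rk 5, SNF 1^5
Ȟ^0 = (6 − 5) − 0 = 1, so Ȟ^0 ≅ Z
Ȟ^1 = (6 − 0) − 5 = 1, so Ȟ^1 ≅ Z
Ȟ^2 = (0 − 0) − 0 = 0, so Ȟ^2 ≅ 0
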